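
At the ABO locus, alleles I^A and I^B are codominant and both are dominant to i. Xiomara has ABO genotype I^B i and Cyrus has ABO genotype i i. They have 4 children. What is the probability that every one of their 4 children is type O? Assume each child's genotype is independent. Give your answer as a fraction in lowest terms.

1/16

ABO cross I^B i × i i → 1/2 O, 1/2 B.
So P(type O) = 1/2 per child.
All 4 independent: (1/2)^4 = 1/16.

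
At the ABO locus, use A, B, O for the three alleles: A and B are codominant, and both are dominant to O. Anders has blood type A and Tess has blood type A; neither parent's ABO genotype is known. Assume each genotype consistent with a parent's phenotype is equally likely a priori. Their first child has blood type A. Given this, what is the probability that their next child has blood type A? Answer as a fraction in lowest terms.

Possible genotypes: Anders ∈ {AA, AO}; Tess ∈ {AA, AO}.
Weight each parental genotype pair by prior × P(type-A child):
  AA × AA: posterior weight 4/15; P(next child type A) = 1.
  AA × AO: posterior weight 4/15; P(next child type A) = 1.
  AO × AA: posterior weight 4/15; P(next child type A) = 1.
  AO × AO: posterior weight 1/5; P(next child type A) = 3/4.
Weighted sum = 19/20.

19/20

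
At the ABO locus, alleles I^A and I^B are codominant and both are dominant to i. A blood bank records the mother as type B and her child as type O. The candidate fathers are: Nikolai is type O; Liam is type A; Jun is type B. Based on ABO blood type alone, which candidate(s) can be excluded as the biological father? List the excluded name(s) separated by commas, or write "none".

A candidate is excluded only if no genotype consistent with his phenotype could produce a type O child with a type B mother.
Every candidate has at least one consistent genotype combination, so none can be excluded.

none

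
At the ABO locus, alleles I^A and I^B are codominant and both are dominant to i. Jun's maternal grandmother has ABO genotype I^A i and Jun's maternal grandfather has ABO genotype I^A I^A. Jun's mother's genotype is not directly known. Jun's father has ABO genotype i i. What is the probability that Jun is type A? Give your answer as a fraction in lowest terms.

3/4

Jun's mother's ABO genotype from I^A i × I^A I^A: 1/2 I^A I^A, 1/2 I^A i.
Crossing each possibility with the father i i and summing P(type A): 1/2·1 + 1/2·1/2 = 3/4.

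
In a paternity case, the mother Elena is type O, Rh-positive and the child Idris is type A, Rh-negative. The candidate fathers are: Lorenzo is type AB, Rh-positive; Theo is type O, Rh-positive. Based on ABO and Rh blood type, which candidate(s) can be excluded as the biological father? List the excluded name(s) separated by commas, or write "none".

Theo

A candidate is excluded only if no genotype consistent with his phenotype could produce a type A, Rh-negative child with a type O, Rh-positive mother.
Theo (type O, Rh+): no genotype consistent with that phenotype can produce a type-A Rh- child with a type-O mother.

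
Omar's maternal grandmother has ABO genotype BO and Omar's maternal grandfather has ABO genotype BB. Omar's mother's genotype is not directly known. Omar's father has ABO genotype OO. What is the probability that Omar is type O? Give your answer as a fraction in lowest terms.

Omar's mother's ABO genotype from BO × BB: 1/2 BB, 1/2 BO.
Crossing each possibility with the father OO and summing P(type O): 1/2·0 + 1/2·1/2 = 1/4.

1/4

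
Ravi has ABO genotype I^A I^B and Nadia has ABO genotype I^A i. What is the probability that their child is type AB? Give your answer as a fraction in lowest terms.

ABO cross I^A I^B × I^A i → offspring phenotypes: 1/2 A, 1/4 B, 1/4 AB.
So P(type AB) = 1/4.

1/4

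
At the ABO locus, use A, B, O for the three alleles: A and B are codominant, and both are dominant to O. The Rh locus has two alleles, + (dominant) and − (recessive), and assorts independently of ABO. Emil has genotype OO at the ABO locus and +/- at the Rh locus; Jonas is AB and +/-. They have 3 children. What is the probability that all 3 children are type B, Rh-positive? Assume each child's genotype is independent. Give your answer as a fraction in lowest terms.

27/512

ABO cross OO × AB → 1/2 A, 1/2 B.
Rh cross +/- × +/- → 3/4 Rh+, 1/4 Rh-; so P(type B, Rh-positive) = 1/2 × 3/4 = 3/8 per child.
All 3 independent: (3/8)^3 = 27/512.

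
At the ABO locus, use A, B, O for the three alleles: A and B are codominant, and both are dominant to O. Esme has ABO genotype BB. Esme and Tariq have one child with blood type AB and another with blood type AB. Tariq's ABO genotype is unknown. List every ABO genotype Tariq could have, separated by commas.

AA, AB, AO

For each candidate genotype of Tariq, check whether crossing it with BB can produce every observed child phenotype.
  AA → possible child types {AB} ✓
  AB → possible child types {B, AB} ✓
  AO → possible child types {B, AB} ✓
  BB → possible child types {B} ✗
  BO → possible child types {B} ✗
  OO → possible child types {B} ✗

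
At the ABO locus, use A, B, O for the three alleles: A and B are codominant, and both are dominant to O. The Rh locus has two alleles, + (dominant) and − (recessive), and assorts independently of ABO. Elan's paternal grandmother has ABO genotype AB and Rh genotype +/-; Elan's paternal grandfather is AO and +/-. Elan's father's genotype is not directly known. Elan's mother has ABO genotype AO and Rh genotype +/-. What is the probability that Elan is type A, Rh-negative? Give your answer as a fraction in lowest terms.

Elan's father's ABO genotype from AB × AO: 1/4 AA, 1/4 AB, 1/4 AO, 1/4 BO.
Crossing each possibility with the mother AO and summing P(type A): 1/4·1 + 1/4·1/2 + 1/4·3/4 + 1/4·1/4 = 5/8.
Similarly for Rh via the father's Rh distribution: P(Rh-) = 1/4.
Independent loci: 5/8 × 1/4 = 5/32.

5/32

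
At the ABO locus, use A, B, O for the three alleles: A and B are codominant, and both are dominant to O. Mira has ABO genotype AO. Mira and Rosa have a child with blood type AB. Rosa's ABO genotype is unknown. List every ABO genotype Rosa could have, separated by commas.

AB, BB, BO

For each candidate genotype of Rosa, check whether crossing it with AO can produce every observed child phenotype.
  AA → possible child types {A} ✗
  AB → possible child types {A, B, AB} ✓
  AO → possible child types {O, A} ✗
  BB → possible child types {B, AB} ✓
  BO → possible child types {O, A, B, AB} ✓
  OO → possible child types {O, A} ✗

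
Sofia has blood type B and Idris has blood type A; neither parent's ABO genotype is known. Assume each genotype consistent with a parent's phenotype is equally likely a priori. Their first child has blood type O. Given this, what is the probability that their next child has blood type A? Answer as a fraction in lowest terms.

Possible genotypes: Sofia ∈ {BB, BO}; Idris ∈ {AA, AO}.
Weight each parental genotype pair by prior × P(type-O child):
  BO × AO: posterior weight 1; P(next child type A) = 1/4.
Weighted sum = 1/4.

1/4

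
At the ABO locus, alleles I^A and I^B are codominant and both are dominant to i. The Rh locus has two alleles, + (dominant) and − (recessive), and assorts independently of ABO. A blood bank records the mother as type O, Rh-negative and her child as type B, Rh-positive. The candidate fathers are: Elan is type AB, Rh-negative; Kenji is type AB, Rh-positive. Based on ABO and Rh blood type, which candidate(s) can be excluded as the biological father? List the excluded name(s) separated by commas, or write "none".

A candidate is excluded only if no genotype consistent with his phenotype could produce a type B, Rh-positive child with a type O, Rh-negative mother.
Elan (type AB, Rh-): no genotype consistent with that phenotype can produce a type-B Rh+ child with a type-O mother.

Elan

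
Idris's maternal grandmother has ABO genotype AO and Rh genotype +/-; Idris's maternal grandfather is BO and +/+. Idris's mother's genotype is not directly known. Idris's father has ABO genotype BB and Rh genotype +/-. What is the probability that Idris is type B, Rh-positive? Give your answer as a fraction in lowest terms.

21/32

Idris's mother's ABO genotype from AO × BO: 1/4 AB, 1/4 AO, 1/4 BO, 1/4 OO.
Crossing each possibility with the father BB and summing P(type B): 1/4·1/2 + 1/4·1/2 + 1/4·1 + 1/4·1 = 3/4.
Similarly for Rh via the mother's Rh distribution: P(Rh+) = 7/8.
Independent loci: 3/4 × 7/8 = 21/32.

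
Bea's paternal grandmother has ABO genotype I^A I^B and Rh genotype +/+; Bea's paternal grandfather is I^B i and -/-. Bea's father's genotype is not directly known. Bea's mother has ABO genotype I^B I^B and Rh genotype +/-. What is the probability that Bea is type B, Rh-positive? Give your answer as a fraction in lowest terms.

Bea's father's ABO genotype from I^A I^B × I^B i: 1/4 I^A I^B, 1/4 I^A i, 1/4 I^B I^B, 1/4 I^B i.
Crossing each possibility with the mother I^B I^B and summing P(type B): 1/4·1/2 + 1/4·1/2 + 1/4·1 + 1/4·1 = 3/4.
Similarly for Rh via the father's Rh distribution: P(Rh+) = 3/4.
Independent loci: 3/4 × 3/4 = 9/16.

9/16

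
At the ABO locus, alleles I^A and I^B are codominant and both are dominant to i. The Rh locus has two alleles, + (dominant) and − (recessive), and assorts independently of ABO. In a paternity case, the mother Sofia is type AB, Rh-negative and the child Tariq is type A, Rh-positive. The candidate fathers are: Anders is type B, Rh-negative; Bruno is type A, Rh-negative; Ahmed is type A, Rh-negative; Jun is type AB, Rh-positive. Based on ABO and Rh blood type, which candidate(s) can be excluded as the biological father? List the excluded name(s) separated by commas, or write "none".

Anders, Bruno, Ahmed

A candidate is excluded only if no genotype consistent with his phenotype could produce a type A, Rh-positive child with a type AB, Rh-negative mother.
Anders (type B, Rh-): no genotype consistent with that phenotype can produce a type-A Rh+ child with a type-AB mother.
Bruno (type A, Rh-): no genotype consistent with that phenotype can produce a type-A Rh+ child with a type-AB mother.
Ahmed (type A, Rh-): no genotype consistent with that phenotype can produce a type-A Rh+ child with a type-AB mother.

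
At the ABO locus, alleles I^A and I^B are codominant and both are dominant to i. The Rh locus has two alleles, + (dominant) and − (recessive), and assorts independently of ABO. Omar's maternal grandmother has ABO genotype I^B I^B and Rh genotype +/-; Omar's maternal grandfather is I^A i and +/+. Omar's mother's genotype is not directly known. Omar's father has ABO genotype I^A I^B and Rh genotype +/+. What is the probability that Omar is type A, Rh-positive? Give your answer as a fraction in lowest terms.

1/4

Omar's mother's ABO genotype from I^B I^B × I^A i: 1/2 I^A I^B, 1/2 I^B i.
Crossing each possibility with the father I^A I^B and summing P(type A): 1/2·1/4 + 1/2·1/4 = 1/4.
Similarly for Rh via the mother's Rh distribution: P(Rh+) = 1.
Independent loci: 1/4 × 1 = 1/4.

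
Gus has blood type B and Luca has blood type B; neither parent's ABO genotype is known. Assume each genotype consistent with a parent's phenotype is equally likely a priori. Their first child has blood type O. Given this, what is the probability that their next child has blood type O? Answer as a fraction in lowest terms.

1/4

Possible genotypes: Gus ∈ {I^B I^B, I^B i}; Luca ∈ {I^B I^B, I^B i}.
Weight each parental genotype pair by prior × P(type-O child):
  I^B i × I^B i: posterior weight 1; P(next child type O) = 1/4.
Weighted sum = 1/4.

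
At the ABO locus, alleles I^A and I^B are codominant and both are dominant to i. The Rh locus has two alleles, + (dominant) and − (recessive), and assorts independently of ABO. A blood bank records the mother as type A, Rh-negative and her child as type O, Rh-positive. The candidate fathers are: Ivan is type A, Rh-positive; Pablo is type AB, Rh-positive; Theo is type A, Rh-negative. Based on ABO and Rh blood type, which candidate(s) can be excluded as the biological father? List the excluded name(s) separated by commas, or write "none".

A candidate is excluded only if no genotype consistent with his phenotype could produce a type O, Rh-positive child with a type A, Rh-negative mother.
Pablo (type AB, Rh+): no genotype consistent with that phenotype can produce a type-O Rh+ child with a type-A mother.
Theo (type A, Rh-): no genotype consistent with that phenotype can produce a type-O Rh+ child with a type-A mother.

Pablo, Theo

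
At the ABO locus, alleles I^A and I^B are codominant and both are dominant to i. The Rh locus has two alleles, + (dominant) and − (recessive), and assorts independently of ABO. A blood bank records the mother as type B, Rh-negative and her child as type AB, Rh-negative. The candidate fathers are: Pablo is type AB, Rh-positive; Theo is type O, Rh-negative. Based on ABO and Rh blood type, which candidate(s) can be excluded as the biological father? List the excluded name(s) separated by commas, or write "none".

Theo

A candidate is excluded only if no genotype consistent with his phenotype could produce a type AB, Rh-negative child with a type B, Rh-negative mother.
Theo (type O, Rh-): no genotype consistent with that phenotype can produce a type-AB Rh- child with a type-B mother.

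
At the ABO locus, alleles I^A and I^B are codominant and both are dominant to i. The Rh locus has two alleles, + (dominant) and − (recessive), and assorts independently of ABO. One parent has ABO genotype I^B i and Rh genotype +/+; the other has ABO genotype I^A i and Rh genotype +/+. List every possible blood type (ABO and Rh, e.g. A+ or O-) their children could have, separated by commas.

O+, A+, B+, AB+

Gametes from I^B i × I^A i give offspring ABO genotypes I^A I^B, I^A i, I^B i, i i, i.e. phenotypes O, A, B, AB.
Rh cross +/+ × +/+ → phenotypes Rh+.
Combining independently: O+, A+, B+, AB+.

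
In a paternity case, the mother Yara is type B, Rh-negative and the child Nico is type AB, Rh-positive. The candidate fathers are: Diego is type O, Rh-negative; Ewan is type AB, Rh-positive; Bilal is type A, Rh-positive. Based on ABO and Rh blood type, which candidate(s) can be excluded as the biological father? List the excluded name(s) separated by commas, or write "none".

Diego

A candidate is excluded only if no genotype consistent with his phenotype could produce a type AB, Rh-positive child with a type B, Rh-negative mother.
Diego (type O, Rh-): no genotype consistent with that phenotype can produce a type-AB Rh+ child with a type-B mother.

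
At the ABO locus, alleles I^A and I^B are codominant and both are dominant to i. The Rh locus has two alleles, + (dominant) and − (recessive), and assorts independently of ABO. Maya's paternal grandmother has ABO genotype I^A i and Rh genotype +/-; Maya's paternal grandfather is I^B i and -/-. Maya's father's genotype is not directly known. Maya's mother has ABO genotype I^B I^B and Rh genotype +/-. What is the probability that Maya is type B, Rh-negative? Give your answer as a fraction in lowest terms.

Maya's father's ABO genotype from I^A i × I^B i: 1/4 I^A I^B, 1/4 I^A i, 1/4 I^B i, 1/4 i i.
Crossing each possibility with the mother I^B I^B and summing P(type B): 1/4·1/2 + 1/4·1/2 + 1/4·1 + 1/4·1 = 3/4.
Similarly for Rh via the father's Rh distribution: P(Rh-) = 3/8.
Independent loci: 3/4 × 3/8 = 9/32.

9/32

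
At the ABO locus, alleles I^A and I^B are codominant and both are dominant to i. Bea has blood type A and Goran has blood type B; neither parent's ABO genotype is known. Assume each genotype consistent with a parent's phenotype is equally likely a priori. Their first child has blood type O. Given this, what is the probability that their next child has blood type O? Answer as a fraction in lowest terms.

Possible genotypes: Bea ∈ {I^A I^A, I^A i}; Goran ∈ {I^B I^B, I^B i}.
Weight each parental genotype pair by prior × P(type-O child):
  I^A i × I^B i: posterior weight 1; P(next child type O) = 1/4.
Weighted sum = 1/4.

1/4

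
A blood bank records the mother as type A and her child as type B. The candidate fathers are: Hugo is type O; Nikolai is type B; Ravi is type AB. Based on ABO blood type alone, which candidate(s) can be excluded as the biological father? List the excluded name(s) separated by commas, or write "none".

Hugo

A candidate is excluded only if no genotype consistent with his phenotype could produce a type B child with a type A mother.
Hugo (type O): no genotype consistent with that phenotype can produce a type-B child with a type-A mother.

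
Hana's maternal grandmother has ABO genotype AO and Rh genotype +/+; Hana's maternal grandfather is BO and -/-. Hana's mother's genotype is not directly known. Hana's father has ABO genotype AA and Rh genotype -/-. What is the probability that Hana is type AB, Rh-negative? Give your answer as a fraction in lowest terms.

1/8

Hana's mother's ABO genotype from AO × BO: 1/4 AB, 1/4 AO, 1/4 BO, 1/4 OO.
Crossing each possibility with the father AA and summing P(type AB): 1/4·1/2 + 1/4·0 + 1/4·1/2 + 1/4·0 = 1/4.
Similarly for Rh via the mother's Rh distribution: P(Rh-) = 1/2.
Independent loci: 1/4 × 1/2 = 1/8.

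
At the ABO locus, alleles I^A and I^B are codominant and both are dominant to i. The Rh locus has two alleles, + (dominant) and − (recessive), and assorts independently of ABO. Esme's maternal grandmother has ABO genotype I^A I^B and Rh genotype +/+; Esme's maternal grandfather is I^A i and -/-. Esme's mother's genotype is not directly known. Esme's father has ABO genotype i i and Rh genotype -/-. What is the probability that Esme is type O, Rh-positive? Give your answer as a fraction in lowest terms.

Esme's mother's ABO genotype from I^A I^B × I^A i: 1/4 I^A I^A, 1/4 I^A I^B, 1/4 I^A i, 1/4 I^B i.
Crossing each possibility with the father i i and summing P(type O): 1/4·0 + 1/4·0 + 1/4·1/2 + 1/4·1/2 = 1/4.
Similarly for Rh via the mother's Rh distribution: P(Rh+) = 1/2.
Independent loci: 1/4 × 1/2 = 1/8.

1/8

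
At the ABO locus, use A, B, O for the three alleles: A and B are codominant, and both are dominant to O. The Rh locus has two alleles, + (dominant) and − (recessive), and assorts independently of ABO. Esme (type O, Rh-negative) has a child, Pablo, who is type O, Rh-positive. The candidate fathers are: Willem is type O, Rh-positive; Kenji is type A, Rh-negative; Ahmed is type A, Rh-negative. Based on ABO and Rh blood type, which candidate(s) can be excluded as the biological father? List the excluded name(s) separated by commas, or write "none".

Kenji, Ahmed

A candidate is excluded only if no genotype consistent with his phenotype could produce a type O, Rh-positive child with a type O, Rh-negative mother.
Kenji (type A, Rh-): no genotype consistent with that phenotype can produce a type-O Rh+ child with a type-O mother.
Ahmed (type A, Rh-): no genotype consistent with that phenotype can produce a type-O Rh+ child with a type-O mother.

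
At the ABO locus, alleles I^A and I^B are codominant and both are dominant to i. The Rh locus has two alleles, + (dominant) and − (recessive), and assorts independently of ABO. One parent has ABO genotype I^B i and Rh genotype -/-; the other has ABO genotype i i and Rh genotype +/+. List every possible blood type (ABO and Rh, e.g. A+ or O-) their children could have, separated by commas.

Gametes from I^B i × i i give offspring ABO genotypes I^B i, i i, i.e. phenotypes O, B.
Rh cross -/- × +/+ → phenotypes Rh+.
Combining independently: O+, B+.

O+, B+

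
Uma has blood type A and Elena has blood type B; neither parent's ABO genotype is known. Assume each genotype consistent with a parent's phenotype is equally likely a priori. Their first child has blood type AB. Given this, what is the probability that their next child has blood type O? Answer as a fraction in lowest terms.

Possible genotypes: Uma ∈ {AA, AO}; Elena ∈ {BB, BO}.
Weight each parental genotype pair by prior × P(type-AB child):
  AA × BB: posterior weight 4/9; P(next child type O) = 0.
  AA × BO: posterior weight 2/9; P(next child type O) = 0.
  AO × BB: posterior weight 2/9; P(next child type O) = 0.
  AO × BO: posterior weight 1/9; P(next child type O) = 1/4.
Weighted sum = 1/36.

1/36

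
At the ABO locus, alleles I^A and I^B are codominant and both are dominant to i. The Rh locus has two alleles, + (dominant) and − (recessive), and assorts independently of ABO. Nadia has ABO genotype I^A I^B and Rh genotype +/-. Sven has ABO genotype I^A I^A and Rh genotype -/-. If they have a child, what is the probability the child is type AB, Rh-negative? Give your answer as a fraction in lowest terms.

1/4

ABO cross I^A I^B × I^A I^A → offspring phenotypes: 1/2 A, 1/2 AB.
Rh cross +/- × -/- → 1/2 Rh+, 1/2 Rh-.
Independent loci: P(type AB, Rh-negative) = 1/2 × 1/2 = 1/4.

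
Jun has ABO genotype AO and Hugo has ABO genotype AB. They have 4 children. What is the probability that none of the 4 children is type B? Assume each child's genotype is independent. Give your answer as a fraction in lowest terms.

81/256

ABO cross AO × AB → 1/2 A, 1/4 B, 1/4 AB.
So P(type B) = 1/4 per child.
P(not type B) = 3/4 for one child; (3/4)^4 = 81/256.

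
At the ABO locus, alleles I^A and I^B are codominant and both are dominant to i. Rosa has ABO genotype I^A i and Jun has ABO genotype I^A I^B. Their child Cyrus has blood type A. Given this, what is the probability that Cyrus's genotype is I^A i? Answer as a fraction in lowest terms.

1/2

Cross I^A i × I^A I^B → 1/4 I^A I^A, 1/4 I^A I^B, 1/4 I^A i, 1/4 I^B i.
Type-A genotypes among offspring: I^A I^A (1/4), I^A i (1/4); total 1/2.
P(I^A i | type A) = (1/4) / (1/2) = 1/2.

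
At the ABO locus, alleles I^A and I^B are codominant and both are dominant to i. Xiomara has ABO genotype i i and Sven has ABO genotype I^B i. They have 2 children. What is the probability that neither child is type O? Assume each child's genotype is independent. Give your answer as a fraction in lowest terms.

1/4

ABO cross i i × I^B i → 1/2 O, 1/2 B.
So P(type O) = 1/2 per child.
P(not type O) = 1/2 for one child; (1/2)^2 = 1/4.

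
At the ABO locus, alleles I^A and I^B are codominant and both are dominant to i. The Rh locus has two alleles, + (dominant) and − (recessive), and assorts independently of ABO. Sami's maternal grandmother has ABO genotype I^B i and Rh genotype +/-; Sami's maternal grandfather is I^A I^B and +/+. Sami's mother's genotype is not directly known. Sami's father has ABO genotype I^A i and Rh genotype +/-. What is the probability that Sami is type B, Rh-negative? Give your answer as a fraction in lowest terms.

1/32

Sami's mother's ABO genotype from I^B i × I^A I^B: 1/4 I^A I^B, 1/4 I^A i, 1/4 I^B I^B, 1/4 I^B i.
Crossing each possibility with the father I^A i and summing P(type B): 1/4·1/4 + 1/4·0 + 1/4·1/2 + 1/4·1/4 = 1/4.
Similarly for Rh via the mother's Rh distribution: P(Rh-) = 1/8.
Independent loci: 1/4 × 1/8 = 1/32.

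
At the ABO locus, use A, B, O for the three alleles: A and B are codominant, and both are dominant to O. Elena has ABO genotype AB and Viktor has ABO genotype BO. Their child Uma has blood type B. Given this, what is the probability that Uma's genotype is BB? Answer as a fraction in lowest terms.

1/2

Cross AB × BO → 1/4 AB, 1/4 AO, 1/4 BB, 1/4 BO.
Type-B genotypes among offspring: BB (1/4), BO (1/4); total 1/2.
P(BB | type B) = (1/4) / (1/2) = 1/2.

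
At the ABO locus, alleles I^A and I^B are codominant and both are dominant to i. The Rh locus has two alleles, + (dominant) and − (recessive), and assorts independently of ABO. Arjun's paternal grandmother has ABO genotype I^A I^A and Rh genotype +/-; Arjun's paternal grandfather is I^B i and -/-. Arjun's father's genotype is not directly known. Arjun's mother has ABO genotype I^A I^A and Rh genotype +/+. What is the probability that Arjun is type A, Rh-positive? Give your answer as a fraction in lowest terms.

Arjun's father's ABO genotype from I^A I^A × I^B i: 1/2 I^A I^B, 1/2 I^A i.
Crossing each possibility with the mother I^A I^A and summing P(type A): 1/2·1/2 + 1/2·1 = 3/4.
Similarly for Rh via the father's Rh distribution: P(Rh+) = 1.
Independent loci: 3/4 × 1 = 3/4.

3/4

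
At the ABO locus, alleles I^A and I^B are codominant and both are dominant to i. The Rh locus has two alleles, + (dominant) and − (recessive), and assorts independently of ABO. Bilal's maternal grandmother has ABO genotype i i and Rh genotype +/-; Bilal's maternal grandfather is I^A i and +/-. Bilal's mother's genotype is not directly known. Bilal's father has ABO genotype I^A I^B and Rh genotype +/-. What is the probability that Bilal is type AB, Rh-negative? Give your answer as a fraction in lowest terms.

Bilal's mother's ABO genotype from i i × I^A i: 1/2 I^A i, 1/2 i i.
Crossing each possibility with the father I^A I^B and summing P(type AB): 1/2·1/4 + 1/2·0 = 1/8.
Similarly for Rh via the mother's Rh distribution: P(Rh-) = 1/4.
Independent loci: 1/8 × 1/4 = 1/32.

1/32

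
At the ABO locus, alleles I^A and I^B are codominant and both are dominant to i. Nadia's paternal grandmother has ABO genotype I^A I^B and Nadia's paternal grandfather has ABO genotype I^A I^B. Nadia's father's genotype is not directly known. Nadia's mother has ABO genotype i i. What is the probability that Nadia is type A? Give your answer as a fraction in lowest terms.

Nadia's father's ABO genotype from I^A I^B × I^A I^B: 1/4 I^A I^A, 1/2 I^A I^B, 1/4 I^B I^B.
Crossing each possibility with the mother i i and summing P(type A): 1/4·1 + 1/2·1/2 + 1/4·0 = 1/2.

1/2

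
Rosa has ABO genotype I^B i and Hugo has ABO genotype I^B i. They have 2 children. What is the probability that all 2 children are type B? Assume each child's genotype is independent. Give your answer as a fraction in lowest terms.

ABO cross I^B i × I^B i → 1/4 O, 3/4 B.
So P(type B) = 3/4 per child.
All 2 independent: (3/4)^2 = 9/16.

9/16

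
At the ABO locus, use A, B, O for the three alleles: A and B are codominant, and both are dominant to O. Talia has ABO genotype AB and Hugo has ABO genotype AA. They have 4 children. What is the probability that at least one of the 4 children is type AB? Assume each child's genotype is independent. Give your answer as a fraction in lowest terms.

15/16

ABO cross AB × AA → 1/2 A, 1/2 AB.
So P(type AB) = 1/2 per child.
P(none) = (1/2)^4 = 1/16; P(at least one) = 1 − 1/16 = 15/16.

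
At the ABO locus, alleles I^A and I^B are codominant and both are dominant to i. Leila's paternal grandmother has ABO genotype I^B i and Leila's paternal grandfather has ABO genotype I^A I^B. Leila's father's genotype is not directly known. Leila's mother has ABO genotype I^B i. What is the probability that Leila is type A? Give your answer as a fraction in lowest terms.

1/8

Leila's father's ABO genotype from I^B i × I^A I^B: 1/4 I^A I^B, 1/4 I^A i, 1/4 I^B I^B, 1/4 I^B i.
Crossing each possibility with the mother I^B i and summing P(type A): 1/4·1/4 + 1/4·1/4 + 1/4·0 + 1/4·0 = 1/8.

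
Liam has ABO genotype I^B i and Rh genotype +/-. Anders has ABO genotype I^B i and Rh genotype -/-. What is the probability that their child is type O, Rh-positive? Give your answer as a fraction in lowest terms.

ABO cross I^B i × I^B i → offspring phenotypes: 1/4 O, 3/4 B.
Rh cross +/- × -/- → 1/2 Rh+, 1/2 Rh-.
Independent loci: P(type O, Rh-positive) = 1/4 × 1/2 = 1/8.

1/8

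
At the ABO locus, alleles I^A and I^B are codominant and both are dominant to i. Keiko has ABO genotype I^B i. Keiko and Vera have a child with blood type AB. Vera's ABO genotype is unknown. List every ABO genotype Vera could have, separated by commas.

I^A I^A, I^A I^B, I^A i

For each candidate genotype of Vera, check whether crossing it with I^B i can produce every observed child phenotype.
  I^A I^A → possible child types {A, AB} ✓
  I^A I^B → possible child types {A, B, AB} ✓
  I^A i → possible child types {O, A, B, AB} ✓
  I^B I^B → possible child types {B} ✗
  I^B i → possible child types {O, B} ✗
  i i → possible child types {O, B} ✗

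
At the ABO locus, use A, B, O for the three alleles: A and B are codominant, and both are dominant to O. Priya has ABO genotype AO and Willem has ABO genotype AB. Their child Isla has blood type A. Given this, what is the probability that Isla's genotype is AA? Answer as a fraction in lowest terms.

Cross AO × AB → 1/4 AA, 1/4 AB, 1/4 AO, 1/4 BO.
Type-A genotypes among offspring: AA (1/4), AO (1/4); total 1/2.
P(AA | type A) = (1/4) / (1/2) = 1/2.

1/2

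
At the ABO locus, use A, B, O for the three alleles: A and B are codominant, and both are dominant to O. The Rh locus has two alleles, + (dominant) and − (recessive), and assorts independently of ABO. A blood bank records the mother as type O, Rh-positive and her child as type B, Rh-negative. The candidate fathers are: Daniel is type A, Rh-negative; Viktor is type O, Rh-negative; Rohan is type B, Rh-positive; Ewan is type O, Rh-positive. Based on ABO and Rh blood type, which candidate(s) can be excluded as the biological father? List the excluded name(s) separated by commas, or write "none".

Daniel, Viktor, Ewan

A candidate is excluded only if no genotype consistent with his phenotype could produce a type B, Rh-negative child with a type O, Rh-positive mother.
Daniel (type A, Rh-): no genotype consistent with that phenotype can produce a type-B Rh- child with a type-O mother.
Viktor (type O, Rh-): no genotype consistent with that phenotype can produce a type-B Rh- child with a type-O mother.
Ewan (type O, Rh+): no genotype consistent with that phenotype can produce a type-B Rh- child with a type-O mother.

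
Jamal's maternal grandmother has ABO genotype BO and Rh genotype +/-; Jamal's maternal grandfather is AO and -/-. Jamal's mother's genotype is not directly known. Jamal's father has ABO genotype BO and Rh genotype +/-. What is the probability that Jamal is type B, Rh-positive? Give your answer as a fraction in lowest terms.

5/16

Jamal's mother's ABO genotype from BO × AO: 1/4 AB, 1/4 AO, 1/4 BO, 1/4 OO.
Crossing each possibility with the father BO and summing P(type B): 1/4·1/2 + 1/4·1/4 + 1/4·3/4 + 1/4·1/2 = 1/2.
Similarly for Rh via the mother's Rh distribution: P(Rh+) = 5/8.
Independent loci: 1/2 × 5/8 = 5/16.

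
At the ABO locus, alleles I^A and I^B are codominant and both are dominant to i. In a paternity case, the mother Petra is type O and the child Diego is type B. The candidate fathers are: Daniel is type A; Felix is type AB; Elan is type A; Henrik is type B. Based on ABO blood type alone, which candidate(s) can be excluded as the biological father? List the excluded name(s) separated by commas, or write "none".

Daniel, Elan

A candidate is excluded only if no genotype consistent with his phenotype could produce a type B child with a type O mother.
Daniel (type A): no genotype consistent with that phenotype can produce a type-B child with a type-O mother.
Elan (type A): no genotype consistent with that phenotype can produce a type-B child with a type-O mother.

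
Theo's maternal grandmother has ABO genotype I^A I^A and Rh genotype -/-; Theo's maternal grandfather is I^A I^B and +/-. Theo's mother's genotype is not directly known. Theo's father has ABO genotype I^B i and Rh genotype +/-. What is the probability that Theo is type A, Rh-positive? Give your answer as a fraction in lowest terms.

Theo's mother's ABO genotype from I^A I^A × I^A I^B: 1/2 I^A I^A, 1/2 I^A I^B.
Crossing each possibility with the father I^B i and summing P(type A): 1/2·1/2 + 1/2·1/4 = 3/8.
Similarly for Rh via the mother's Rh distribution: P(Rh+) = 5/8.
Independent loci: 3/8 × 5/8 = 15/64.

15/64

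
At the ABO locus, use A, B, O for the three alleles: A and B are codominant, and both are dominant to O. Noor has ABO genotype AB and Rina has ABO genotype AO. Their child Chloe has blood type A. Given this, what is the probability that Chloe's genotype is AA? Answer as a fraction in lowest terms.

1/2

Cross AB × AO → 1/4 AA, 1/4 AB, 1/4 AO, 1/4 BO.
Type-A genotypes among offspring: AA (1/4), AO (1/4); total 1/2.
P(AA | type A) = (1/4) / (1/2) = 1/2.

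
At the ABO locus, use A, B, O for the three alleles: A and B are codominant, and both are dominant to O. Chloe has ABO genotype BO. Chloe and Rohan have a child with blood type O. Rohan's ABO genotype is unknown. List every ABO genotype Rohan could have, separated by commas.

For each candidate genotype of Rohan, check whether crossing it with BO can produce every observed child phenotype.
  AA → possible child types {A, AB} ✗
  AB → possible child types {A, B, AB} ✗
  AO → possible child types {O, A, B, AB} ✓
  BB → possible child types {B} ✗
  BO → possible child types {O, B} ✓
  OO → possible child types {O, B} ✓

AO, BO, OO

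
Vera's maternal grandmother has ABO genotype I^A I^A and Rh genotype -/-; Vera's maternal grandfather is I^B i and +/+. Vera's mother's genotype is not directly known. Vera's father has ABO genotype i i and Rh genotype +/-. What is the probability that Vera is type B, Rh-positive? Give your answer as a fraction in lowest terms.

Vera's mother's ABO genotype from I^A I^A × I^B i: 1/2 I^A I^B, 1/2 I^A i.
Crossing each possibility with the father i i and summing P(type B): 1/2·1/2 + 1/2·0 = 1/4.
Similarly for Rh via the mother's Rh distribution: P(Rh+) = 3/4.
Independent loci: 1/4 × 3/4 = 3/16.

3/16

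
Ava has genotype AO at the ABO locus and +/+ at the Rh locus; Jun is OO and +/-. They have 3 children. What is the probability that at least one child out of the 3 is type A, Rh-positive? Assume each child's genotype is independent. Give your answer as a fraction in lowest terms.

7/8

ABO cross AO × OO → 1/2 O, 1/2 A.
Rh cross +/+ × +/- → 1 Rh+; so P(type A, Rh-positive) = 1/2 × 1 = 1/2 per child.
P(none) = (1/2)^3 = 1/8; P(at least one) = 1 − 1/8 = 7/8.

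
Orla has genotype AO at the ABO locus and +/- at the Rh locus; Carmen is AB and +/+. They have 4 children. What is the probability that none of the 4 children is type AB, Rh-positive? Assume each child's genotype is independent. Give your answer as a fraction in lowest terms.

ABO cross AO × AB → 1/2 A, 1/4 B, 1/4 AB.
Rh cross +/- × +/+ → 1 Rh+; so P(type AB, Rh-positive) = 1/4 × 1 = 1/4 per child.
P(not type AB, Rh-positive) = 3/4 for one child; (3/4)^4 = 81/256.

81/256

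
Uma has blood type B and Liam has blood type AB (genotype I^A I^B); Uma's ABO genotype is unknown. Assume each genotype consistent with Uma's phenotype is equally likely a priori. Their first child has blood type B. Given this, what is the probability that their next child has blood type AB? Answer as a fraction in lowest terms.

3/8

Possible genotypes: Uma ∈ {I^B I^B, I^B i}; Liam ∈ {I^A I^B}.
Weight each parental genotype pair by prior × P(type-B child):
  I^B I^B × I^A I^B: posterior weight 1/2; P(next child type AB) = 1/2.
  I^B i × I^A I^B: posterior weight 1/2; P(next child type AB) = 1/4.
Weighted sum = 3/8.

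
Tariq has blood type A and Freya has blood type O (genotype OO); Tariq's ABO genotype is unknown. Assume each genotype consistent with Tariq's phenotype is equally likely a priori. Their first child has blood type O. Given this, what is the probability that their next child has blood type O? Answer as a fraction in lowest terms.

Possible genotypes: Tariq ∈ {AA, AO}; Freya ∈ {OO}.
Weight each parental genotype pair by prior × P(type-O child):
  AO × OO: posterior weight 1; P(next child type O) = 1/2.
Weighted sum = 1/2.

1/2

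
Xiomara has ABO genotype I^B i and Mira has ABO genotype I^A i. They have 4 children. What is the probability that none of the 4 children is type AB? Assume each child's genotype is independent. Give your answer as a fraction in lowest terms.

ABO cross I^B i × I^A i → 1/4 O, 1/4 A, 1/4 B, 1/4 AB.
So P(type AB) = 1/4 per child.
P(not type AB) = 3/4 for one child; (3/4)^4 = 81/256.

81/256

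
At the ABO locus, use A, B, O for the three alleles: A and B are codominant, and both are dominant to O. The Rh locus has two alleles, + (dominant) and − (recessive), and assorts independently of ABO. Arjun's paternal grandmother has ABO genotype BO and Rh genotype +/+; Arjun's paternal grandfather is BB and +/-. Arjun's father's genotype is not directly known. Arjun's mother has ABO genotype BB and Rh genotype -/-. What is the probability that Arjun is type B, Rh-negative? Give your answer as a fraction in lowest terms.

1/4

Arjun's father's ABO genotype from BO × BB: 1/2 BB, 1/2 BO.
Crossing each possibility with the mother BB and summing P(type B): 1/2·1 + 1/2·1 = 1.
Similarly for Rh via the father's Rh distribution: P(Rh-) = 1/4.
Independent loci: 1 × 1/4 = 1/4.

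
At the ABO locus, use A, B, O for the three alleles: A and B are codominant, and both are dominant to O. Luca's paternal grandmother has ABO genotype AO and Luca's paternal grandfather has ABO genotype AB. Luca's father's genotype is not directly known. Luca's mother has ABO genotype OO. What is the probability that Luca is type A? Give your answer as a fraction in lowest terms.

1/2

Luca's father's ABO genotype from AO × AB: 1/4 AA, 1/4 AB, 1/4 AO, 1/4 BO.
Crossing each possibility with the mother OO and summing P(type A): 1/4·1 + 1/4·1/2 + 1/4·1/2 + 1/4·0 = 1/2.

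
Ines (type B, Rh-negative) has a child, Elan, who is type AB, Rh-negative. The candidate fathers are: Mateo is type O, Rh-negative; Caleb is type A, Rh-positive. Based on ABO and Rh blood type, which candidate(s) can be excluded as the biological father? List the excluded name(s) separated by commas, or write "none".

Mateo

A candidate is excluded only if no genotype consistent with his phenotype could produce a type AB, Rh-negative child with a type B, Rh-negative mother.
Mateo (type O, Rh-): no genotype consistent with that phenotype can produce a type-AB Rh- child with a type-B mother.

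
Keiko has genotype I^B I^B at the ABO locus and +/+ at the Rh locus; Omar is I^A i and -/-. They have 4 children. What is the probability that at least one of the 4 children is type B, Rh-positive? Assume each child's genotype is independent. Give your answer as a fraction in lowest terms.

ABO cross I^B I^B × I^A i → 1/2 B, 1/2 AB.
Rh cross +/+ × -/- → 1 Rh+; so P(type B, Rh-positive) = 1/2 × 1 = 1/2 per child.
P(none) = (1/2)^4 = 1/16; P(at least one) = 1 − 1/16 = 15/16.

15/16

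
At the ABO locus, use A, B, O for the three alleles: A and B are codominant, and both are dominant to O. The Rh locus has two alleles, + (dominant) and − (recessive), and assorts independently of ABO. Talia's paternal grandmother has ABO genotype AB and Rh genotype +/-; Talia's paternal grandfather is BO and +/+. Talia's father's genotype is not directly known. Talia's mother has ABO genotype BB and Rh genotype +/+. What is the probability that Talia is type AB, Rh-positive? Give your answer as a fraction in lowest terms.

Talia's father's ABO genotype from AB × BO: 1/4 AB, 1/4 AO, 1/4 BB, 1/4 BO.
Crossing each possibility with the mother BB and summing P(type AB): 1/4·1/2 + 1/4·1/2 + 1/4·0 + 1/4·0 = 1/4.
Similarly for Rh via the father's Rh distribution: P(Rh+) = 1.
Independent loci: 1/4 × 1 = 1/4.

1/4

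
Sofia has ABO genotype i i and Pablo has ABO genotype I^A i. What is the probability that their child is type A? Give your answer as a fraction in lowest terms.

ABO cross i i × I^A i → offspring phenotypes: 1/2 O, 1/2 A.
So P(type A) = 1/2.

1/2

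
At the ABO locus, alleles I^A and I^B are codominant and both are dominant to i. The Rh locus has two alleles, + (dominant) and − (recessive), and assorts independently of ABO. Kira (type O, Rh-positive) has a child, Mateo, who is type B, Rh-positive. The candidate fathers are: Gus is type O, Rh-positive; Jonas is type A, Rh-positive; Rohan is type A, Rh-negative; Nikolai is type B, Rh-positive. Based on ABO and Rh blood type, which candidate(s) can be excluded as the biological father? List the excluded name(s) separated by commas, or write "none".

Gus, Jonas, Rohan

A candidate is excluded only if no genotype consistent with his phenotype could produce a type B, Rh-positive child with a type O, Rh-positive mother.
Gus (type O, Rh+): no genotype consistent with that phenotype can produce a type-B Rh+ child with a type-O mother.
Jonas (type A, Rh+): no genotype consistent with that phenotype can produce a type-B Rh+ child with a type-O mother.
Rohan (type A, Rh-): no genotype consistent with that phenotype can produce a type-B Rh+ child with a type-O mother.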